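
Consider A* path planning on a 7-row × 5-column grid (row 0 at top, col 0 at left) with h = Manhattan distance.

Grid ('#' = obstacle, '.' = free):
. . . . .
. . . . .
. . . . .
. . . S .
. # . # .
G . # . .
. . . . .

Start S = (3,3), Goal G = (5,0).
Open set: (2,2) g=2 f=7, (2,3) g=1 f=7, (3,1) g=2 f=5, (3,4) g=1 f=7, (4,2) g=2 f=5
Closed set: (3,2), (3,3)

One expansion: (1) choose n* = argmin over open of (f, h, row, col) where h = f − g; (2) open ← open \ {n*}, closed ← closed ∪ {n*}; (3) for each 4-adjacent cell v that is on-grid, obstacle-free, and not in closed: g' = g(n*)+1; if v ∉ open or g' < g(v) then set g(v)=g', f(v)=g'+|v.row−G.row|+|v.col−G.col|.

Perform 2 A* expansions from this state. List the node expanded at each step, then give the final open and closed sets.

order=[(3,1) → (3,0)]; open=[(2,0) g=4 f=7, (2,1) g=3 f=7, (2,2) g=2 f=7, (2,3) g=1 f=7, (3,4) g=1 f=7, (4,0) g=4 f=5, (4,2) g=2 f=5]; closed=[(3,0), (3,1), (3,2), (3,3)]

step 1: expand (3,1) (f=5, h=3) → closed; open now [(2,1) g=3 f=7, (2,2) g=2 f=7, (2,3) g=1 f=7, (3,0) g=3 f=5, (3,4) g=1 f=7, (4,2) g=2 f=5]
step 2: expand (3,0) (f=5, h=2) → closed; open now [(2,0) g=4 f=7, (2,1) g=3 f=7, (2,2) g=2 f=7, (2,3) g=1 f=7, (3,4) g=1 f=7, (4,0) g=4 f=5, (4,2) g=2 f=5]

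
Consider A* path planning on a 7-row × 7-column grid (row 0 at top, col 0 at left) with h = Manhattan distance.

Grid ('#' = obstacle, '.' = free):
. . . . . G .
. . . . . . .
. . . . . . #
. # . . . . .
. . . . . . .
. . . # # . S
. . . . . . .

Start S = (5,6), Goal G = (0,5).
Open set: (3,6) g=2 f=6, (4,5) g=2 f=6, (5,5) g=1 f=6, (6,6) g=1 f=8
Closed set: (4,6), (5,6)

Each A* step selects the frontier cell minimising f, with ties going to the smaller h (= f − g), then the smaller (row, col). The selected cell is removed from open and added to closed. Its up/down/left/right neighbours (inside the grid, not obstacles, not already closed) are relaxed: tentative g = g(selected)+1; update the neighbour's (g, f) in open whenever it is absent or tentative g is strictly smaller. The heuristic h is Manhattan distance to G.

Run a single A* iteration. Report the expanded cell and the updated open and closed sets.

expanded=(3,6); open=[(3,5) g=3 f=6, (4,5) g=2 f=6, (5,5) g=1 f=6, (6,6) g=1 f=8]; closed=[(3,6), (4,6), (5,6)]

step 1: expand (3,6) (f=6, h=4) → closed; open now [(3,5) g=3 f=6, (4,5) g=2 f=6, (5,5) g=1 f=6, (6,6) g=1 f=8]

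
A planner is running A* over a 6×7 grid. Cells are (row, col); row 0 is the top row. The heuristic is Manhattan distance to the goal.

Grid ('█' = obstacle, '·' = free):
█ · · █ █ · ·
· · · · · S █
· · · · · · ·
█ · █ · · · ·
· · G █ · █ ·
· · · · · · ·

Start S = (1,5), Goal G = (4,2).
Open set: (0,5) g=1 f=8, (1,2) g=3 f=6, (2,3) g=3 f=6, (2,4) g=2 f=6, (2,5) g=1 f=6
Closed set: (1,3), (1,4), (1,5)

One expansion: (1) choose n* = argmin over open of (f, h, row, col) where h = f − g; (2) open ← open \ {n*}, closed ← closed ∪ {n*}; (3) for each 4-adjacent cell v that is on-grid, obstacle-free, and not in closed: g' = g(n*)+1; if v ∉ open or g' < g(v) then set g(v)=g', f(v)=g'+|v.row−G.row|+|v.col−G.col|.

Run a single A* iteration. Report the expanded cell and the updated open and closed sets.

expanded=(1,2); open=[(0,2) g=4 f=8, (0,5) g=1 f=8, (1,1) g=4 f=8, (2,2) g=4 f=6, (2,3) g=3 f=6, (2,4) g=2 f=6, (2,5) g=1 f=6]; closed=[(1,2), (1,3), (1,4), (1,5)]

step 1: expand (1,2) (f=6, h=3) → closed; open now [(0,2) g=4 f=8, (0,5) g=1 f=8, (1,1) g=4 f=8, (2,2) g=4 f=6, (2,3) g=3 f=6, (2,4) g=2 f=6, (2,5) g=1 f=6]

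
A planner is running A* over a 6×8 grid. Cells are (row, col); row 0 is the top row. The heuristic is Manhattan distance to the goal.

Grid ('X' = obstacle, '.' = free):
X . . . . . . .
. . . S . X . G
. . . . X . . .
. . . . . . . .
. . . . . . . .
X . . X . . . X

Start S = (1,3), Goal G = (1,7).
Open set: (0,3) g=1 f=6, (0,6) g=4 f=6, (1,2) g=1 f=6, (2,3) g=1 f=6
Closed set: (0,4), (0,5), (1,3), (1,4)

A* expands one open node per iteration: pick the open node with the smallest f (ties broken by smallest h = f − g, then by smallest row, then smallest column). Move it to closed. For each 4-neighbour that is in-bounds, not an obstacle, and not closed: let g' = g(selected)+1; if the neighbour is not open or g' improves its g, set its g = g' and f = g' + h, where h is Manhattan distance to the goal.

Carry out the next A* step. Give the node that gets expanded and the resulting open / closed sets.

expanded=(0,6); open=[(0,3) g=1 f=6, (0,7) g=5 f=6, (1,2) g=1 f=6, (1,6) g=5 f=6, (2,3) g=1 f=6]; closed=[(0,4), (0,5), (0,6), (1,3), (1,4)]

step 1: expand (0,6) (f=6, h=2) → closed; open now [(0,3) g=1 f=6, (0,7) g=5 f=6, (1,2) g=1 f=6, (1,6) g=5 f=6, (2,3) g=1 f=6]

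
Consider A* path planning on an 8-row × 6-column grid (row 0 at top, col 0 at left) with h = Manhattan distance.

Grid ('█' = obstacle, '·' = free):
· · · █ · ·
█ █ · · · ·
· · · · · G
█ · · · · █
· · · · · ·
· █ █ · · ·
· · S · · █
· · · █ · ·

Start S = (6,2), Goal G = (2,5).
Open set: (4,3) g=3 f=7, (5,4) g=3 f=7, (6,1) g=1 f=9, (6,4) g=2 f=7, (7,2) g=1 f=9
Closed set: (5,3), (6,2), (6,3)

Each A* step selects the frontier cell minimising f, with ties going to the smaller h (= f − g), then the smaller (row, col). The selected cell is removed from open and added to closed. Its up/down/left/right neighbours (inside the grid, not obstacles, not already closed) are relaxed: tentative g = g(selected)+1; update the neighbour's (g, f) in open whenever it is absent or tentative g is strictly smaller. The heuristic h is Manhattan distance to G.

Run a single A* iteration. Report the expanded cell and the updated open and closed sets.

step 1: expand (4,3) (f=7, h=4) → closed; open now [(3,3) g=4 f=7, (4,2) g=4 f=9, (4,4) g=4 f=7, (5,4) g=3 f=7, (6,1) g=1 f=9, (6,4) g=2 f=7, (7,2) g=1 f=9]

expanded=(4,3); open=[(3,3) g=4 f=7, (4,2) g=4 f=9, (4,4) g=4 f=7, (5,4) g=3 f=7, (6,1) g=1 f=9, (6,4) g=2 f=7, (7,2) g=1 f=9]; closed=[(4,3), (5,3), (6,2), (6,3)]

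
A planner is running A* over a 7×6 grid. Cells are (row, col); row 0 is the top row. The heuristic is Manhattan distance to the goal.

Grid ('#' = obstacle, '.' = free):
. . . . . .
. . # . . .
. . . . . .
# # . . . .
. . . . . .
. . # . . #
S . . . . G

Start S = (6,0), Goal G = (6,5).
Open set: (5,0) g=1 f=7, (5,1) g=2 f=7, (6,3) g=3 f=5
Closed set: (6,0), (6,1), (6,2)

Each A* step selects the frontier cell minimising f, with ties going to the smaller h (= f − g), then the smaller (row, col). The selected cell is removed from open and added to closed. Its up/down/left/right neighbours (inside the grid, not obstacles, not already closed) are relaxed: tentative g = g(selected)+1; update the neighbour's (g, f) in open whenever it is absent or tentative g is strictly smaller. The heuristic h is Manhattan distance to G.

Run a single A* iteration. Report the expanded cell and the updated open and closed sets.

step 1: expand (6,3) (f=5, h=2) → closed; open now [(5,0) g=1 f=7, (5,1) g=2 f=7, (5,3) g=4 f=7, (6,4) g=4 f=5]

expanded=(6,3); open=[(5,0) g=1 f=7, (5,1) g=2 f=7, (5,3) g=4 f=7, (6,4) g=4 f=5]; closed=[(6,0), (6,1), (6,2), (6,3)]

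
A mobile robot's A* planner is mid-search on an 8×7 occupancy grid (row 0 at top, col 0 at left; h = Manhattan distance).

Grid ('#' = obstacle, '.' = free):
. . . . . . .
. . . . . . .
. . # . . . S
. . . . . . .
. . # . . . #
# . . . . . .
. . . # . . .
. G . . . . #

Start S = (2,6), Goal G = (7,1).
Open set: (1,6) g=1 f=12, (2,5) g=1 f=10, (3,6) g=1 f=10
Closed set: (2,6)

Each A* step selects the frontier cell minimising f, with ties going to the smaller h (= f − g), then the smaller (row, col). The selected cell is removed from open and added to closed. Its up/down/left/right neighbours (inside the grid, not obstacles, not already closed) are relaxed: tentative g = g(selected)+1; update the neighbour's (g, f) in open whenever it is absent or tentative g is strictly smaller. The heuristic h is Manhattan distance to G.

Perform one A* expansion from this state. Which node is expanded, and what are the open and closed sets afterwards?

step 1: expand (2,5) (f=10, h=9) → closed; open now [(1,5) g=2 f=12, (1,6) g=1 f=12, (2,4) g=2 f=10, (3,5) g=2 f=10, (3,6) g=1 f=10]

expanded=(2,5); open=[(1,5) g=2 f=12, (1,6) g=1 f=12, (2,4) g=2 f=10, (3,5) g=2 f=10, (3,6) g=1 f=10]; closed=[(2,5), (2,6)]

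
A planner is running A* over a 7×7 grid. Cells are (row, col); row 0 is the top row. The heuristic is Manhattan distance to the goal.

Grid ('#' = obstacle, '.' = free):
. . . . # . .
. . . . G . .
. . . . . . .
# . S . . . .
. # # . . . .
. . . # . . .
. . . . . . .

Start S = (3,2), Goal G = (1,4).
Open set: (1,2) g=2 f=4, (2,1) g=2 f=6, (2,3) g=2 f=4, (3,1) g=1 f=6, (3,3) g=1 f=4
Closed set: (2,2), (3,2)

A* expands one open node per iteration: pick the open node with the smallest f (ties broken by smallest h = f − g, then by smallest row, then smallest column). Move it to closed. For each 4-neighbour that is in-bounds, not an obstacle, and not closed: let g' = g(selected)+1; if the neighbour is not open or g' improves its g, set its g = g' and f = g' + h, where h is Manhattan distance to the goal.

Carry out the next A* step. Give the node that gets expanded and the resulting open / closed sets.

expanded=(1,2); open=[(0,2) g=3 f=6, (1,1) g=3 f=6, (1,3) g=3 f=4, (2,1) g=2 f=6, (2,3) g=2 f=4, (3,1) g=1 f=6, (3,3) g=1 f=4]; closed=[(1,2), (2,2), (3,2)]

step 1: expand (1,2) (f=4, h=2) → closed; open now [(0,2) g=3 f=6, (1,1) g=3 f=6, (1,3) g=3 f=4, (2,1) g=2 f=6, (2,3) g=2 f=4, (3,1) g=1 f=6, (3,3) g=1 f=4]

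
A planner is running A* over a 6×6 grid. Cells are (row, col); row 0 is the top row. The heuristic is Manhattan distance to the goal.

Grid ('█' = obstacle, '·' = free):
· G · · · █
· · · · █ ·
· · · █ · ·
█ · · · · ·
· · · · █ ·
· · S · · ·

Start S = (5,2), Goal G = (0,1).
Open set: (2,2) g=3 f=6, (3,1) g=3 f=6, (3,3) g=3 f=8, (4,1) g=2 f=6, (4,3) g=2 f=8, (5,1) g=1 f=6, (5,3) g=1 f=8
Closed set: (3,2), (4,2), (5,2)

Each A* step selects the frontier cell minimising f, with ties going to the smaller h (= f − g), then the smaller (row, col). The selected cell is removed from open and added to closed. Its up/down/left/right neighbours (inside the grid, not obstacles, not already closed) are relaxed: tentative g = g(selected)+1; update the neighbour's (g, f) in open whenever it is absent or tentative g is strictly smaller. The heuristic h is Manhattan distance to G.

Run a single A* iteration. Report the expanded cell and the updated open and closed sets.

step 1: expand (2,2) (f=6, h=3) → closed; open now [(1,2) g=4 f=6, (2,1) g=4 f=6, (3,1) g=3 f=6, (3,3) g=3 f=8, (4,1) g=2 f=6, (4,3) g=2 f=8, (5,1) g=1 f=6, (5,3) g=1 f=8]

expanded=(2,2); open=[(1,2) g=4 f=6, (2,1) g=4 f=6, (3,1) g=3 f=6, (3,3) g=3 f=8, (4,1) g=2 f=6, (4,3) g=2 f=8, (5,1) g=1 f=6, (5,3) g=1 f=8]; closed=[(2,2), (3,2), (4,2), (5,2)]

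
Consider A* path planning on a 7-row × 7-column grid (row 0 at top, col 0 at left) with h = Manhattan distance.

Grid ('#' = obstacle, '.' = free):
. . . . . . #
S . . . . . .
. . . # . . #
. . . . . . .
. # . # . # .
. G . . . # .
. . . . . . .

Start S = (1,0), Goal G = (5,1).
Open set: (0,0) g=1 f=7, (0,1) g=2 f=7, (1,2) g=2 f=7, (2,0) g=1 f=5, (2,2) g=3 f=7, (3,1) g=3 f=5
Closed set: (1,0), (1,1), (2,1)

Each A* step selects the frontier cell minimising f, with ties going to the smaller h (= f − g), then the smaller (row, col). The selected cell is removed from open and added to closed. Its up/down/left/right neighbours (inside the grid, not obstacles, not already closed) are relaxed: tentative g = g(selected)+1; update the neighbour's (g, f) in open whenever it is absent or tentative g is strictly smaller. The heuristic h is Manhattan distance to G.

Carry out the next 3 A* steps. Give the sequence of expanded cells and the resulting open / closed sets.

step 1: expand (3,1) (f=5, h=2) → closed; open now [(0,0) g=1 f=7, (0,1) g=2 f=7, (1,2) g=2 f=7, (2,0) g=1 f=5, (2,2) g=3 f=7, (3,0) g=4 f=7, (3,2) g=4 f=7]
step 2: expand (2,0) (f=5, h=4) → closed; open now [(0,0) g=1 f=7, (0,1) g=2 f=7, (1,2) g=2 f=7, (2,2) g=3 f=7, (3,0) g=2 f=5, (3,2) g=4 f=7]
step 3: expand (3,0) (f=5, h=3) → closed; open now [(0,0) g=1 f=7, (0,1) g=2 f=7, (1,2) g=2 f=7, (2,2) g=3 f=7, (3,2) g=4 f=7, (4,0) g=3 f=5]

order=[(3,1) → (2,0) → (3,0)]; open=[(0,0) g=1 f=7, (0,1) g=2 f=7, (1,2) g=2 f=7, (2,2) g=3 f=7, (3,2) g=4 f=7, (4,0) g=3 f=5]; closed=[(1,0), (1,1), (2,0), (2,1), (3,0), (3,1)]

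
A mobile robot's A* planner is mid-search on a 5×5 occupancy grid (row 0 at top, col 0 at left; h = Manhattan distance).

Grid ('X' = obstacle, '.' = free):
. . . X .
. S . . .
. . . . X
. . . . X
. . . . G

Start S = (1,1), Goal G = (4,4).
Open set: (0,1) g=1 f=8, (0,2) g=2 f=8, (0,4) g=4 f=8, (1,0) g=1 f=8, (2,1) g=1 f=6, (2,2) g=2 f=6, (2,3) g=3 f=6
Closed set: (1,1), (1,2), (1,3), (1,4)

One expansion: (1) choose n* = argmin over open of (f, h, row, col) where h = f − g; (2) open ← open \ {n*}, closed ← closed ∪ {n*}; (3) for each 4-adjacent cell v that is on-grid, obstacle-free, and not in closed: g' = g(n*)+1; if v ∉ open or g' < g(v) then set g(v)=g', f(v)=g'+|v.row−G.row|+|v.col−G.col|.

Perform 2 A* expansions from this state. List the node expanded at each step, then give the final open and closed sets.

order=[(2,3) → (3,3)]; open=[(0,1) g=1 f=8, (0,2) g=2 f=8, (0,4) g=4 f=8, (1,0) g=1 f=8, (2,1) g=1 f=6, (2,2) g=2 f=6, (3,2) g=5 f=8, (4,3) g=5 f=6]; closed=[(1,1), (1,2), (1,3), (1,4), (2,3), (3,3)]

step 1: expand (2,3) (f=6, h=3) → closed; open now [(0,1) g=1 f=8, (0,2) g=2 f=8, (0,4) g=4 f=8, (1,0) g=1 f=8, (2,1) g=1 f=6, (2,2) g=2 f=6, (3,3) g=4 f=6]
step 2: expand (3,3) (f=6, h=2) → closed; open now [(0,1) g=1 f=8, (0,2) g=2 f=8, (0,4) g=4 f=8, (1,0) g=1 f=8, (2,1) g=1 f=6, (2,2) g=2 f=6, (3,2) g=5 f=8, (4,3) g=5 f=6]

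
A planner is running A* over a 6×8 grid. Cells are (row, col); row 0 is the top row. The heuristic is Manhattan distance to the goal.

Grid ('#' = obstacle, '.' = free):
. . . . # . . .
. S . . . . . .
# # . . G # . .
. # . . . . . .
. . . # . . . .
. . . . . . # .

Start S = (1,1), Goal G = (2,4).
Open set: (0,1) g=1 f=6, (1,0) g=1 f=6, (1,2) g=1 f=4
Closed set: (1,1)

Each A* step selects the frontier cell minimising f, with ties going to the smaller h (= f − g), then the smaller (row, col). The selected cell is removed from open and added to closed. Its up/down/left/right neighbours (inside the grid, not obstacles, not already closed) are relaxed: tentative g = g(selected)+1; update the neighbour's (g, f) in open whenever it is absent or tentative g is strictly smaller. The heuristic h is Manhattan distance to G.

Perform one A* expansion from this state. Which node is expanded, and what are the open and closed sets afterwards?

step 1: expand (1,2) (f=4, h=3) → closed; open now [(0,1) g=1 f=6, (0,2) g=2 f=6, (1,0) g=1 f=6, (1,3) g=2 f=4, (2,2) g=2 f=4]

expanded=(1,2); open=[(0,1) g=1 f=6, (0,2) g=2 f=6, (1,0) g=1 f=6, (1,3) g=2 f=4, (2,2) g=2 f=4]; closed=[(1,1), (1,2)]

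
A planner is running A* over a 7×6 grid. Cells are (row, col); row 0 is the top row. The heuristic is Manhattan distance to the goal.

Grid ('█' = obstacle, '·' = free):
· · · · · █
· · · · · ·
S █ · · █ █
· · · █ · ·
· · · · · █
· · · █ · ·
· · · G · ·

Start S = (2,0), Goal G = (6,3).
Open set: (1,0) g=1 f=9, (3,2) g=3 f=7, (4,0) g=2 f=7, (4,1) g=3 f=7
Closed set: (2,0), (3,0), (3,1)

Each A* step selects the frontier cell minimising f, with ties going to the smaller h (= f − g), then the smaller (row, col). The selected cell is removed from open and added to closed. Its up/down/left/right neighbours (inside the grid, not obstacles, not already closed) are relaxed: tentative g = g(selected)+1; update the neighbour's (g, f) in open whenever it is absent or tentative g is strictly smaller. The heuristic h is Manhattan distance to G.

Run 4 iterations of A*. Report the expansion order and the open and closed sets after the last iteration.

step 1: expand (3,2) (f=7, h=4) → closed; open now [(1,0) g=1 f=9, (2,2) g=4 f=9, (4,0) g=2 f=7, (4,1) g=3 f=7, (4,2) g=4 f=7]
step 2: expand (4,2) (f=7, h=3) → closed; open now [(1,0) g=1 f=9, (2,2) g=4 f=9, (4,0) g=2 f=7, (4,1) g=3 f=7, (4,3) g=5 f=7, (5,2) g=5 f=7]
step 3: expand (4,3) (f=7, h=2) → closed; open now [(1,0) g=1 f=9, (2,2) g=4 f=9, (4,0) g=2 f=7, (4,1) g=3 f=7, (4,4) g=6 f=9, (5,2) g=5 f=7]
step 4: expand (5,2) (f=7, h=2) → closed; open now [(1,0) g=1 f=9, (2,2) g=4 f=9, (4,0) g=2 f=7, (4,1) g=3 f=7, (4,4) g=6 f=9, (5,1) g=6 f=9, (6,2) g=6 f=7]

order=[(3,2) → (4,2) → (4,3) → (5,2)]; open=[(1,0) g=1 f=9, (2,2) g=4 f=9, (4,0) g=2 f=7, (4,1) g=3 f=7, (4,4) g=6 f=9, (5,1) g=6 f=9, (6,2) g=6 f=7]; closed=[(2,0), (3,0), (3,1), (3,2), (4,2), (4,3), (5,2)]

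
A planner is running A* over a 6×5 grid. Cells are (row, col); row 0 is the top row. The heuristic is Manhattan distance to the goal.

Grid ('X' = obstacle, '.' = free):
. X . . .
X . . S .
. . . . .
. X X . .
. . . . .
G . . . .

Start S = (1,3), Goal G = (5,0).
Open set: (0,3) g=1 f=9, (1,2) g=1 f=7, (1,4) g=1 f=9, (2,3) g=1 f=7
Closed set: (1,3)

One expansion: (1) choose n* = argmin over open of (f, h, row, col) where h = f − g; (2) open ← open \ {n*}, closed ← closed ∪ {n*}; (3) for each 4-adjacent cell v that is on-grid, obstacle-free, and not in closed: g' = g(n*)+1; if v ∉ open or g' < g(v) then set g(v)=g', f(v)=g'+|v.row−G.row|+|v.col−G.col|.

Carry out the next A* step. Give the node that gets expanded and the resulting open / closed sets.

step 1: expand (1,2) (f=7, h=6) → closed; open now [(0,2) g=2 f=9, (0,3) g=1 f=9, (1,1) g=2 f=7, (1,4) g=1 f=9, (2,2) g=2 f=7, (2,3) g=1 f=7]

expanded=(1,2); open=[(0,2) g=2 f=9, (0,3) g=1 f=9, (1,1) g=2 f=7, (1,4) g=1 f=9, (2,2) g=2 f=7, (2,3) g=1 f=7]; closed=[(1,2), (1,3)]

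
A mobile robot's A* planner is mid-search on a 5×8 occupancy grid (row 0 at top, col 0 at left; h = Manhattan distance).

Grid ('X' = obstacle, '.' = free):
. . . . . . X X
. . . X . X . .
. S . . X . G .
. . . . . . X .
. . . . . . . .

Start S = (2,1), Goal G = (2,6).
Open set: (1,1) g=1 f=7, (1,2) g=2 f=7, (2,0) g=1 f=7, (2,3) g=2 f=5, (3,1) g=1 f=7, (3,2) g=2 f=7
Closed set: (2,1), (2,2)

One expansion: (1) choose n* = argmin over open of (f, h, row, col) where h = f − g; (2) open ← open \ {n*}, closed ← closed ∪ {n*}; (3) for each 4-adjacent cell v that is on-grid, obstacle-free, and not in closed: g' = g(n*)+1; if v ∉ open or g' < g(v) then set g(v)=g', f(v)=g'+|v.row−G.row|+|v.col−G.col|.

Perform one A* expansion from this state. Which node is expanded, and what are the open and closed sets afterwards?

step 1: expand (2,3) (f=5, h=3) → closed; open now [(1,1) g=1 f=7, (1,2) g=2 f=7, (2,0) g=1 f=7, (3,1) g=1 f=7, (3,2) g=2 f=7, (3,3) g=3 f=7]

expanded=(2,3); open=[(1,1) g=1 f=7, (1,2) g=2 f=7, (2,0) g=1 f=7, (3,1) g=1 f=7, (3,2) g=2 f=7, (3,3) g=3 f=7]; closed=[(2,1), (2,2), (2,3)]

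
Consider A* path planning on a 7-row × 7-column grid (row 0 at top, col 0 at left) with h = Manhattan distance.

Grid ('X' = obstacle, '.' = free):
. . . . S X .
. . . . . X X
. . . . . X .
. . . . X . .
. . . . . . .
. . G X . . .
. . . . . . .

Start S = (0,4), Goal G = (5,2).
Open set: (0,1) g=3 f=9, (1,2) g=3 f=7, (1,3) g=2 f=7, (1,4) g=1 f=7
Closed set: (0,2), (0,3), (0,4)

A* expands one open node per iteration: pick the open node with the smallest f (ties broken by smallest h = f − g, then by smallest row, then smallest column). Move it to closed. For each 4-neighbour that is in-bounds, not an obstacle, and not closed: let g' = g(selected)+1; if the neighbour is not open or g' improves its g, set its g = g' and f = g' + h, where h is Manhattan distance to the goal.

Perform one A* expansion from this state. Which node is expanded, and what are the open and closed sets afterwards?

expanded=(1,2); open=[(0,1) g=3 f=9, (1,1) g=4 f=9, (1,3) g=2 f=7, (1,4) g=1 f=7, (2,2) g=4 f=7]; closed=[(0,2), (0,3), (0,4), (1,2)]

step 1: expand (1,2) (f=7, h=4) → closed; open now [(0,1) g=3 f=9, (1,1) g=4 f=9, (1,3) g=2 f=7, (1,4) g=1 f=7, (2,2) g=4 f=7]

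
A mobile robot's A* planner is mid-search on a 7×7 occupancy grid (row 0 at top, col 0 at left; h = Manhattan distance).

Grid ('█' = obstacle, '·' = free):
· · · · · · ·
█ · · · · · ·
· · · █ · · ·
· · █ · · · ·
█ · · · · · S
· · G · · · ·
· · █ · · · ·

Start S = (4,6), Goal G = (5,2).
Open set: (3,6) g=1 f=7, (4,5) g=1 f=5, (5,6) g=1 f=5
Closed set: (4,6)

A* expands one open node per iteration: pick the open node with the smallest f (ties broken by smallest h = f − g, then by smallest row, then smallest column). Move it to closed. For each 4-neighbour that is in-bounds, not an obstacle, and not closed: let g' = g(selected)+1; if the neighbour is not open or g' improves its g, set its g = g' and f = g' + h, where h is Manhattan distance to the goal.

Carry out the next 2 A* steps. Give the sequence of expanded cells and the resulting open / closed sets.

order=[(4,5) → (4,4)]; open=[(3,4) g=3 f=7, (3,5) g=2 f=7, (3,6) g=1 f=7, (4,3) g=3 f=5, (5,4) g=3 f=5, (5,5) g=2 f=5, (5,6) g=1 f=5]; closed=[(4,4), (4,5), (4,6)]

step 1: expand (4,5) (f=5, h=4) → closed; open now [(3,5) g=2 f=7, (3,6) g=1 f=7, (4,4) g=2 f=5, (5,5) g=2 f=5, (5,6) g=1 f=5]
step 2: expand (4,4) (f=5, h=3) → closed; open now [(3,4) g=3 f=7, (3,5) g=2 f=7, (3,6) g=1 f=7, (4,3) g=3 f=5, (5,4) g=3 f=5, (5,5) g=2 f=5, (5,6) g=1 f=5]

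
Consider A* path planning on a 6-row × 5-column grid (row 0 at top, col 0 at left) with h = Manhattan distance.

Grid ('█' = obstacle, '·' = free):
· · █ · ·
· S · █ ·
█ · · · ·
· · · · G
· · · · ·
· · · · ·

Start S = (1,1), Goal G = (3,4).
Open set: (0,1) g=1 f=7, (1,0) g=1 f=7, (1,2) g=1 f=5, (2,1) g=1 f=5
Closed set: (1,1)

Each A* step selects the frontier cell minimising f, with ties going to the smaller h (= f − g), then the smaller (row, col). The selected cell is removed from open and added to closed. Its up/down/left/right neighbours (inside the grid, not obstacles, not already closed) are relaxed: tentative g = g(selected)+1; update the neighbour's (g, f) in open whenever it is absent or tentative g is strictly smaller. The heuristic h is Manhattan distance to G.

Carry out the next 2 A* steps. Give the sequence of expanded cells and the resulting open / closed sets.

order=[(1,2) → (2,2)]; open=[(0,1) g=1 f=7, (1,0) g=1 f=7, (2,1) g=1 f=5, (2,3) g=3 f=5, (3,2) g=3 f=5]; closed=[(1,1), (1,2), (2,2)]

step 1: expand (1,2) (f=5, h=4) → closed; open now [(0,1) g=1 f=7, (1,0) g=1 f=7, (2,1) g=1 f=5, (2,2) g=2 f=5]
step 2: expand (2,2) (f=5, h=3) → closed; open now [(0,1) g=1 f=7, (1,0) g=1 f=7, (2,1) g=1 f=5, (2,3) g=3 f=5, (3,2) g=3 f=5]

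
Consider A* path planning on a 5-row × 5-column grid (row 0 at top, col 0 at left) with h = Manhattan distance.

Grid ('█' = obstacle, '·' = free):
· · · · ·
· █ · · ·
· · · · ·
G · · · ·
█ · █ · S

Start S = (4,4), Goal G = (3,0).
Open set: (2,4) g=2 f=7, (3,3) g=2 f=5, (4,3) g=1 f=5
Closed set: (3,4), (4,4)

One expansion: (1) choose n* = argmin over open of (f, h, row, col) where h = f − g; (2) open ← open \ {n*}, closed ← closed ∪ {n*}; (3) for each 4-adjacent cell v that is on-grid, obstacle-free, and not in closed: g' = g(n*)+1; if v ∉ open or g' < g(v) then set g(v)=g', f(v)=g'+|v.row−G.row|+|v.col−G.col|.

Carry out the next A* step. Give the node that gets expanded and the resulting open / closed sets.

expanded=(3,3); open=[(2,3) g=3 f=7, (2,4) g=2 f=7, (3,2) g=3 f=5, (4,3) g=1 f=5]; closed=[(3,3), (3,4), (4,4)]

step 1: expand (3,3) (f=5, h=3) → closed; open now [(2,3) g=3 f=7, (2,4) g=2 f=7, (3,2) g=3 f=5, (4,3) g=1 f=5]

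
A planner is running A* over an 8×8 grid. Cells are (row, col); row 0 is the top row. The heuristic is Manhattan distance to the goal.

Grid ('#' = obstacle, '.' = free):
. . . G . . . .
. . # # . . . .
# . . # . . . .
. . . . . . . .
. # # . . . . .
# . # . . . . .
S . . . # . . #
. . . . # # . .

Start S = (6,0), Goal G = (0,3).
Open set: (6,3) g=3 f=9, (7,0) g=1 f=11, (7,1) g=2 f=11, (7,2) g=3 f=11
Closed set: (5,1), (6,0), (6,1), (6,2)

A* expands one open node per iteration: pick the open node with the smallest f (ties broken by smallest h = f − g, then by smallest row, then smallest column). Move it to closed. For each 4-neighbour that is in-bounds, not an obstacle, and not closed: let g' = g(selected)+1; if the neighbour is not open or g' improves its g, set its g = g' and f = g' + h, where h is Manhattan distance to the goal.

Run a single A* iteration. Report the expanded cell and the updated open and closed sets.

expanded=(6,3); open=[(5,3) g=4 f=9, (7,0) g=1 f=11, (7,1) g=2 f=11, (7,2) g=3 f=11, (7,3) g=4 f=11]; closed=[(5,1), (6,0), (6,1), (6,2), (6,3)]

step 1: expand (6,3) (f=9, h=6) → closed; open now [(5,3) g=4 f=9, (7,0) g=1 f=11, (7,1) g=2 f=11, (7,2) g=3 f=11, (7,3) g=4 f=11]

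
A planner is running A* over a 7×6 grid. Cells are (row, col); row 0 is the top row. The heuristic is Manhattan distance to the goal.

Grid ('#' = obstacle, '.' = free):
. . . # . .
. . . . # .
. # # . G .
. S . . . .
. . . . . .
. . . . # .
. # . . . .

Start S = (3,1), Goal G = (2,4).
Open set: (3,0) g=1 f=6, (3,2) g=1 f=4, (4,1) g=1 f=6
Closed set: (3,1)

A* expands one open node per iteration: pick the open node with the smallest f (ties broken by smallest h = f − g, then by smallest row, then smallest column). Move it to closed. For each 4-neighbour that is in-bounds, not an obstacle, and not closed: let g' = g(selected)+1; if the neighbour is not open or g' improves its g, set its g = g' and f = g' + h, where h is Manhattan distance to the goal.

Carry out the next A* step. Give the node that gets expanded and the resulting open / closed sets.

step 1: expand (3,2) (f=4, h=3) → closed; open now [(3,0) g=1 f=6, (3,3) g=2 f=4, (4,1) g=1 f=6, (4,2) g=2 f=6]

expanded=(3,2); open=[(3,0) g=1 f=6, (3,3) g=2 f=4, (4,1) g=1 f=6, (4,2) g=2 f=6]; closed=[(3,1), (3,2)]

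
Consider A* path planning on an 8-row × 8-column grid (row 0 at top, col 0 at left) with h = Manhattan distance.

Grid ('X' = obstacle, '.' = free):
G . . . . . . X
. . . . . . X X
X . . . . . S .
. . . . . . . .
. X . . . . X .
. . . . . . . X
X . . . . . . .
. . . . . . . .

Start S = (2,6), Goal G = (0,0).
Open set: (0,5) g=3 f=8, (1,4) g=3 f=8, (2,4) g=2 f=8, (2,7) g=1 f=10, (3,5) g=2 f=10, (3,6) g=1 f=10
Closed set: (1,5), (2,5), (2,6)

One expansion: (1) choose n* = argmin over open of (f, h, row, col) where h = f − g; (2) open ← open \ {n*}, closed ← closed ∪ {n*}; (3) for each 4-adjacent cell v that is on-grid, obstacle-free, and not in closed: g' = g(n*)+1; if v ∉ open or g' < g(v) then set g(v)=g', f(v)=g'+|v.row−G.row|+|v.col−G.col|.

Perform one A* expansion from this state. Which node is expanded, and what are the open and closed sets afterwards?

step 1: expand (0,5) (f=8, h=5) → closed; open now [(0,4) g=4 f=8, (0,6) g=4 f=10, (1,4) g=3 f=8, (2,4) g=2 f=8, (2,7) g=1 f=10, (3,5) g=2 f=10, (3,6) g=1 f=10]

expanded=(0,5); open=[(0,4) g=4 f=8, (0,6) g=4 f=10, (1,4) g=3 f=8, (2,4) g=2 f=8, (2,7) g=1 f=10, (3,5) g=2 f=10, (3,6) g=1 f=10]; closed=[(0,5), (1,5), (2,5), (2,6)]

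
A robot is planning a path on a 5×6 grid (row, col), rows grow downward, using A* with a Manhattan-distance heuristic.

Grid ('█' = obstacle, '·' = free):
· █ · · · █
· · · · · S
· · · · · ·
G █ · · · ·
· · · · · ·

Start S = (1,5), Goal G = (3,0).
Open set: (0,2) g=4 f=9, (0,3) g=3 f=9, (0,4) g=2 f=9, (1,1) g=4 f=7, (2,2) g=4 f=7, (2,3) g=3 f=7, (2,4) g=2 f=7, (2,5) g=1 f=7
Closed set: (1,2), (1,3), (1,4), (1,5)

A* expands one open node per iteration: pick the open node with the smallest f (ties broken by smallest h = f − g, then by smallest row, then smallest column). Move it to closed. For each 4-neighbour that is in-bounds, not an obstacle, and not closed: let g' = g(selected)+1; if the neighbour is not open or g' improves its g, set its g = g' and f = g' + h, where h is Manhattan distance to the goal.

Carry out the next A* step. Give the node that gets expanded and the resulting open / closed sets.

step 1: expand (1,1) (f=7, h=3) → closed; open now [(0,2) g=4 f=9, (0,3) g=3 f=9, (0,4) g=2 f=9, (1,0) g=5 f=7, (2,1) g=5 f=7, (2,2) g=4 f=7, (2,3) g=3 f=7, (2,4) g=2 f=7, (2,5) g=1 f=7]

expanded=(1,1); open=[(0,2) g=4 f=9, (0,3) g=3 f=9, (0,4) g=2 f=9, (1,0) g=5 f=7, (2,1) g=5 f=7, (2,2) g=4 f=7, (2,3) g=3 f=7, (2,4) g=2 f=7, (2,5) g=1 f=7]; closed=[(1,1), (1,2), (1,3), (1,4), (1,5)]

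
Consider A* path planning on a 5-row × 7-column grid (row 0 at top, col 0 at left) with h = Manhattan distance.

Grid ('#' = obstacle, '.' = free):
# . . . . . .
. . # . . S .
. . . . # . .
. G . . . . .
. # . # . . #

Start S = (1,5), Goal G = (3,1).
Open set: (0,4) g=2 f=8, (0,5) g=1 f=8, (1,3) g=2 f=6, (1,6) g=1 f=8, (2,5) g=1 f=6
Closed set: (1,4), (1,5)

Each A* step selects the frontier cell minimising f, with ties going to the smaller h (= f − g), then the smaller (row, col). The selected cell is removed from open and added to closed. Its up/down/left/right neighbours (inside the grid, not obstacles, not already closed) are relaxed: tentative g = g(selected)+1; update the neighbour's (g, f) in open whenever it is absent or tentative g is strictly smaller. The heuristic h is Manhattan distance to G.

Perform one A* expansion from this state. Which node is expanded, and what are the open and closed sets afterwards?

expanded=(1,3); open=[(0,3) g=3 f=8, (0,4) g=2 f=8, (0,5) g=1 f=8, (1,6) g=1 f=8, (2,3) g=3 f=6, (2,5) g=1 f=6]; closed=[(1,3), (1,4), (1,5)]

step 1: expand (1,3) (f=6, h=4) → closed; open now [(0,3) g=3 f=8, (0,4) g=2 f=8, (0,5) g=1 f=8, (1,6) g=1 f=8, (2,3) g=3 f=6, (2,5) g=1 f=6]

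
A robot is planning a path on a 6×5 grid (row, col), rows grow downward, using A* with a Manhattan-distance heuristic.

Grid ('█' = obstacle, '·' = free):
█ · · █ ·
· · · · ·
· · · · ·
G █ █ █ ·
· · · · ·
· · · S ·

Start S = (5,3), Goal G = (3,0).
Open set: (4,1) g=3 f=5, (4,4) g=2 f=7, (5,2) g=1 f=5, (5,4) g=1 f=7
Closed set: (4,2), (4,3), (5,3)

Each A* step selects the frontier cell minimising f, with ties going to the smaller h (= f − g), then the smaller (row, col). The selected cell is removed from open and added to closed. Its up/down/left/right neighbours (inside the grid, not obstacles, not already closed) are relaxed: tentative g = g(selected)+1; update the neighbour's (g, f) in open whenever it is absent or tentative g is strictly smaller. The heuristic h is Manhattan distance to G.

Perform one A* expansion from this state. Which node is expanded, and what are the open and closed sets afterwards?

step 1: expand (4,1) (f=5, h=2) → closed; open now [(4,0) g=4 f=5, (4,4) g=2 f=7, (5,1) g=4 f=7, (5,2) g=1 f=5, (5,4) g=1 f=7]

expanded=(4,1); open=[(4,0) g=4 f=5, (4,4) g=2 f=7, (5,1) g=4 f=7, (5,2) g=1 f=5, (5,4) g=1 f=7]; closed=[(4,1), (4,2), (4,3), (5,3)]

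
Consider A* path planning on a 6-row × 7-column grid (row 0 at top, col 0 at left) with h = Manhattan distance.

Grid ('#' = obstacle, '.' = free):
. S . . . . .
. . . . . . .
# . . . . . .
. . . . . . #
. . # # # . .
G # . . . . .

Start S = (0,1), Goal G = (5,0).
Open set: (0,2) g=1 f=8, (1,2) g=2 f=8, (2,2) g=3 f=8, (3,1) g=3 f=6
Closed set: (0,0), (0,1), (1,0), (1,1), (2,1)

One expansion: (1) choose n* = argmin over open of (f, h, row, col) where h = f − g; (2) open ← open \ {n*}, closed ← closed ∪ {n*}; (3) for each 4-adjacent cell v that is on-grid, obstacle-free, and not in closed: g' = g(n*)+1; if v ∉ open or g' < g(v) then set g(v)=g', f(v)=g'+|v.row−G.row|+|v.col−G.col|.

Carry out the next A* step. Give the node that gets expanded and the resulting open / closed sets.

expanded=(3,1); open=[(0,2) g=1 f=8, (1,2) g=2 f=8, (2,2) g=3 f=8, (3,0) g=4 f=6, (3,2) g=4 f=8, (4,1) g=4 f=6]; closed=[(0,0), (0,1), (1,0), (1,1), (2,1), (3,1)]

step 1: expand (3,1) (f=6, h=3) → closed; open now [(0,2) g=1 f=8, (1,2) g=2 f=8, (2,2) g=3 f=8, (3,0) g=4 f=6, (3,2) g=4 f=8, (4,1) g=4 f=6]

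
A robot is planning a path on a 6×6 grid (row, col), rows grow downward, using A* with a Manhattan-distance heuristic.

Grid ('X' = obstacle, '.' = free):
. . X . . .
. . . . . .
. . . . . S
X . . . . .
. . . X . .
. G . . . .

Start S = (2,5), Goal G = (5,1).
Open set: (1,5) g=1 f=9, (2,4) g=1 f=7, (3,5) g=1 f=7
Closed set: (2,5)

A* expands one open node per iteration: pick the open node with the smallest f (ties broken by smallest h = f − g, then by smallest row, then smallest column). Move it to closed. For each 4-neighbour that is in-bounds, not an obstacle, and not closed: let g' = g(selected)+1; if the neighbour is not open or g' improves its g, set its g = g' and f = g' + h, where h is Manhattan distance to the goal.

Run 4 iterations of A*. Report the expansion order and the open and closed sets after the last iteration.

step 1: expand (2,4) (f=7, h=6) → closed; open now [(1,4) g=2 f=9, (1,5) g=1 f=9, (2,3) g=2 f=7, (3,4) g=2 f=7, (3,5) g=1 f=7]
step 2: expand (2,3) (f=7, h=5) → closed; open now [(1,3) g=3 f=9, (1,4) g=2 f=9, (1,5) g=1 f=9, (2,2) g=3 f=7, (3,3) g=3 f=7, (3,4) g=2 f=7, (3,5) g=1 f=7]
step 3: expand (2,2) (f=7, h=4) → closed; open now [(1,2) g=4 f=9, (1,3) g=3 f=9, (1,4) g=2 f=9, (1,5) g=1 f=9, (2,1) g=4 f=7, (3,2) g=4 f=7, (3,3) g=3 f=7, (3,4) g=2 f=7, (3,5) g=1 f=7]
step 4: expand (2,1) (f=7, h=3) → closed; open now [(1,1) g=5 f=9, (1,2) g=4 f=9, (1,3) g=3 f=9, (1,4) g=2 f=9, (1,5) g=1 f=9, (2,0) g=5 f=9, (3,1) g=5 f=7, (3,2) g=4 f=7, (3,3) g=3 f=7, (3,4) g=2 f=7, (3,5) g=1 f=7]

order=[(2,4) → (2,3) → (2,2) → (2,1)]; open=[(1,1) g=5 f=9, (1,2) g=4 f=9, (1,3) g=3 f=9, (1,4) g=2 f=9, (1,5) g=1 f=9, (2,0) g=5 f=9, (3,1) g=5 f=7, (3,2) g=4 f=7, (3,3) g=3 f=7, (3,4) g=2 f=7, (3,5) g=1 f=7]; closed=[(2,1), (2,2), (2,3), (2,4), (2,5)]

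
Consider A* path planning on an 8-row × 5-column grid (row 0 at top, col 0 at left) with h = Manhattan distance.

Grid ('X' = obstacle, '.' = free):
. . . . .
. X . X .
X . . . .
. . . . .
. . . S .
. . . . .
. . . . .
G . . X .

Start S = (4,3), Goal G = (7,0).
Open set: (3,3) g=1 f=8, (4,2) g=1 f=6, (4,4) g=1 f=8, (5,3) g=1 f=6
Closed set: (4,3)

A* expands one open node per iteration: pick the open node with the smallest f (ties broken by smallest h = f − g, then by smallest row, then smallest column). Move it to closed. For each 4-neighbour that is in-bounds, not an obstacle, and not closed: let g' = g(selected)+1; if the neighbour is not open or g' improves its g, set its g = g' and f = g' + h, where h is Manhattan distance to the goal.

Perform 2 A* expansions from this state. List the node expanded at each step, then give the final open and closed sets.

order=[(4,2) → (4,1)]; open=[(3,1) g=3 f=8, (3,2) g=2 f=8, (3,3) g=1 f=8, (4,0) g=3 f=6, (4,4) g=1 f=8, (5,1) g=3 f=6, (5,2) g=2 f=6, (5,3) g=1 f=6]; closed=[(4,1), (4,2), (4,3)]

step 1: expand (4,2) (f=6, h=5) → closed; open now [(3,2) g=2 f=8, (3,3) g=1 f=8, (4,1) g=2 f=6, (4,4) g=1 f=8, (5,2) g=2 f=6, (5,3) g=1 f=6]
step 2: expand (4,1) (f=6, h=4) → closed; open now [(3,1) g=3 f=8, (3,2) g=2 f=8, (3,3) g=1 f=8, (4,0) g=3 f=6, (4,4) g=1 f=8, (5,1) g=3 f=6, (5,2) g=2 f=6, (5,3) g=1 f=6]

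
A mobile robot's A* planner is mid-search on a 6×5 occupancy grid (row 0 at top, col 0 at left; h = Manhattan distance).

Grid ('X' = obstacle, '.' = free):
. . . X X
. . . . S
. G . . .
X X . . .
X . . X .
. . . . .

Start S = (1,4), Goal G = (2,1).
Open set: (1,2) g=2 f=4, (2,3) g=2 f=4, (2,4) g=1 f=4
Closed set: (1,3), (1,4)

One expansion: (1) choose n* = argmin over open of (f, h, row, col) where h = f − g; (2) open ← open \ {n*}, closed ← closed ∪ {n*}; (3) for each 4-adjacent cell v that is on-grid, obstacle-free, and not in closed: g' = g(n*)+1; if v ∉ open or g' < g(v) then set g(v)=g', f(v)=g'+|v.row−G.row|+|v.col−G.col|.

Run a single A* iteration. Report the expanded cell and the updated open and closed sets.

expanded=(1,2); open=[(0,2) g=3 f=6, (1,1) g=3 f=4, (2,2) g=3 f=4, (2,3) g=2 f=4, (2,4) g=1 f=4]; closed=[(1,2), (1,3), (1,4)]

step 1: expand (1,2) (f=4, h=2) → closed; open now [(0,2) g=3 f=6, (1,1) g=3 f=4, (2,2) g=3 f=4, (2,3) g=2 f=4, (2,4) g=1 f=4]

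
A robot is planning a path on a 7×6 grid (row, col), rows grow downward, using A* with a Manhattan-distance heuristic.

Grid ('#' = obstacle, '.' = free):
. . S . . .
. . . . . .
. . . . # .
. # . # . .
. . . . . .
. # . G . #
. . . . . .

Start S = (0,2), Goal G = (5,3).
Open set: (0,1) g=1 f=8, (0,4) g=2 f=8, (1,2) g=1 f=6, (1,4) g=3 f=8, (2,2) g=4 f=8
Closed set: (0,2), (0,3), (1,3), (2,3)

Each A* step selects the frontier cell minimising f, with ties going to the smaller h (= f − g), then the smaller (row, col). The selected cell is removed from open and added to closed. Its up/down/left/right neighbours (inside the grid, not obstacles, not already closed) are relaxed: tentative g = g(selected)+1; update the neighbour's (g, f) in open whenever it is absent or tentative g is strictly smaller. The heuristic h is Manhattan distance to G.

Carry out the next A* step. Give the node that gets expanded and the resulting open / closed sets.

step 1: expand (1,2) (f=6, h=5) → closed; open now [(0,1) g=1 f=8, (0,4) g=2 f=8, (1,1) g=2 f=8, (1,4) g=3 f=8, (2,2) g=2 f=6]

expanded=(1,2); open=[(0,1) g=1 f=8, (0,4) g=2 f=8, (1,1) g=2 f=8, (1,4) g=3 f=8, (2,2) g=2 f=6]; closed=[(0,2), (0,3), (1,2), (1,3), (2,3)]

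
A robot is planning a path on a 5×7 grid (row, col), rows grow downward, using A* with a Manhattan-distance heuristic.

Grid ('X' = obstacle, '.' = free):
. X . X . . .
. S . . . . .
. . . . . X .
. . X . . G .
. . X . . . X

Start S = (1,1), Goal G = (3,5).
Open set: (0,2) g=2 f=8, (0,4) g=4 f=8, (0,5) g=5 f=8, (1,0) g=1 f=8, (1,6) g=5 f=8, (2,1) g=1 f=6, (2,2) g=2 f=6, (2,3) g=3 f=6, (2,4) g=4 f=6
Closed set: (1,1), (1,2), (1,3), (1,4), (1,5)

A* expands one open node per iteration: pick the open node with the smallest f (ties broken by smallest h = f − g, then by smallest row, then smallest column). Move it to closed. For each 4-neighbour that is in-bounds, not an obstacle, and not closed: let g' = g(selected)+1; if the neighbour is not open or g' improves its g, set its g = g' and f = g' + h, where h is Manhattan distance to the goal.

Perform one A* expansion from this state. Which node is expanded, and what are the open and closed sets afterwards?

expanded=(2,4); open=[(0,2) g=2 f=8, (0,4) g=4 f=8, (0,5) g=5 f=8, (1,0) g=1 f=8, (1,6) g=5 f=8, (2,1) g=1 f=6, (2,2) g=2 f=6, (2,3) g=3 f=6, (3,4) g=5 f=6]; closed=[(1,1), (1,2), (1,3), (1,4), (1,5), (2,4)]

step 1: expand (2,4) (f=6, h=2) → closed; open now [(0,2) g=2 f=8, (0,4) g=4 f=8, (0,5) g=5 f=8, (1,0) g=1 f=8, (1,6) g=5 f=8, (2,1) g=1 f=6, (2,2) g=2 f=6, (2,3) g=3 f=6, (3,4) g=5 f=6]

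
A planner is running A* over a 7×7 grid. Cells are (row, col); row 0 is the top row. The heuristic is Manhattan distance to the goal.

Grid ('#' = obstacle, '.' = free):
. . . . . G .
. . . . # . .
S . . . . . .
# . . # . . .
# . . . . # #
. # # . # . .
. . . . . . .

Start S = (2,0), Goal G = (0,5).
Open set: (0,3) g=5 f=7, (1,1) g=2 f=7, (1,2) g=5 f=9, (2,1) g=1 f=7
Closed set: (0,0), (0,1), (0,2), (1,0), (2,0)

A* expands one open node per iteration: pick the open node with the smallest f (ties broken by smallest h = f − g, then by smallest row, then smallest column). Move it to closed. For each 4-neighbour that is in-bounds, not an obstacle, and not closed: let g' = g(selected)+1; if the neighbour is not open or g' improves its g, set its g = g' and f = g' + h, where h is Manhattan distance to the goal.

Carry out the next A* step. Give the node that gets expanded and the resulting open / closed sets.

expanded=(0,3); open=[(0,4) g=6 f=7, (1,1) g=2 f=7, (1,2) g=5 f=9, (1,3) g=6 f=9, (2,1) g=1 f=7]; closed=[(0,0), (0,1), (0,2), (0,3), (1,0), (2,0)]

step 1: expand (0,3) (f=7, h=2) → closed; open now [(0,4) g=6 f=7, (1,1) g=2 f=7, (1,2) g=5 f=9, (1,3) g=6 f=9, (2,1) g=1 f=7]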